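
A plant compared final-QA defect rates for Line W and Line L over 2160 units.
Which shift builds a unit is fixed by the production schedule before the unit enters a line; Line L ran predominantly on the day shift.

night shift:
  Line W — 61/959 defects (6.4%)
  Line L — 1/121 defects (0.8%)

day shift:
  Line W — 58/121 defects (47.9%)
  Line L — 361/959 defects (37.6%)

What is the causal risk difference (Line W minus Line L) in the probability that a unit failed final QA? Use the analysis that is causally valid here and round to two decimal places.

The shift-specific comparison favours Line L throughout, but the pooled figures favour Line W. The question is whether to condition on shift.
Nothing the line does changes shift; the imbalance is an allocation artefact. With shift also predicting the outcome, the pooled figure is confounded, and the within-stratum comparison is the causal one.
Adjusting over the population distribution of shift: 0.500·(0.064−0.008) + 0.500·(0.479−0.376) = +0.079.

+0.08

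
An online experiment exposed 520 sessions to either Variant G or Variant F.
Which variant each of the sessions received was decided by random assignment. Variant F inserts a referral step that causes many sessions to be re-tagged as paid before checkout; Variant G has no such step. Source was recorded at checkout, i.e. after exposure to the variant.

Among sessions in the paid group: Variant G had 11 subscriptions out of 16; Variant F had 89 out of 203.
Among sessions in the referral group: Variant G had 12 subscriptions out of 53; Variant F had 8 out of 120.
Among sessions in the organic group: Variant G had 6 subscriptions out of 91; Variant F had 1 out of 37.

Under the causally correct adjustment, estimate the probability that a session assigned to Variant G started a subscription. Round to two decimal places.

The stratified and pooled comparisons disagree (Variant G wins within each traffic source; Variant F wins overall), so the answer turns on the causal role of traffic source.
Stratifying would compare variants among sessions the variants themselves sorted into traffic source groups — a form of selection on an intermediate. The unconditioned pooled rates give the total causal effect.
So P(outcome | do(Variant G)) is just the pooled rate for Variant G: 29/160 = 0.181.

0.18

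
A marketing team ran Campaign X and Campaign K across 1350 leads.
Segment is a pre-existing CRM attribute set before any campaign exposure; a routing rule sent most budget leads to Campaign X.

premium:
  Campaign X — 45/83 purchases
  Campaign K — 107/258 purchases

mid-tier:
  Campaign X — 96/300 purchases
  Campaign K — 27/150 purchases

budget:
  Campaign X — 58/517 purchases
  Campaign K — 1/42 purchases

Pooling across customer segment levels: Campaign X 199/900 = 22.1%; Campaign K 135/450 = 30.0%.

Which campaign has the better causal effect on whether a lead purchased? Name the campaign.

Campaign X

Customer segment differs across campaigns for reasons unrelated to any effect of the campaign itself, and it separately predicts the outcome — a classic confounder. We must compare within customer segment levels.
Within each level — premium: 54.2% vs 41.5%; mid-tier: 32.0% vs 18.0%; budget: 11.2% vs 2.4% — Campaign X is higher every time.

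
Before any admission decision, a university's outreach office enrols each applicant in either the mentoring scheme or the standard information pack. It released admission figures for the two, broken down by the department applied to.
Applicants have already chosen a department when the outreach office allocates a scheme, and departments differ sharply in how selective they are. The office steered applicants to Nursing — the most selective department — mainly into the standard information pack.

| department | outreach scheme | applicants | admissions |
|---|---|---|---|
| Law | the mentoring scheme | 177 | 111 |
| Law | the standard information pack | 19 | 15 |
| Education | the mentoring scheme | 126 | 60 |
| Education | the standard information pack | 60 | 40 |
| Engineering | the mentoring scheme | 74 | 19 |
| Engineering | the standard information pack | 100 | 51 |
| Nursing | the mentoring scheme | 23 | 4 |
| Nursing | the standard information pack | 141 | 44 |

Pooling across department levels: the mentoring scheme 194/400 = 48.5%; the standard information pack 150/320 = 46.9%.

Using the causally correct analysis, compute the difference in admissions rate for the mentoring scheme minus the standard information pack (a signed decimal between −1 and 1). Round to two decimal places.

Since department is a pre-existing factor (not a product of the outreach scheme) and it affects the outcome on its own, it is a confounder. The stratified rates, not the pooled rate, identify the causal effect.
Adjusting over the population distribution of department: 0.272·(0.627−0.789) + 0.258·(0.476−0.667) + 0.242·(0.257−0.510) + 0.228·(0.174−0.312) = -0.186.

-0.19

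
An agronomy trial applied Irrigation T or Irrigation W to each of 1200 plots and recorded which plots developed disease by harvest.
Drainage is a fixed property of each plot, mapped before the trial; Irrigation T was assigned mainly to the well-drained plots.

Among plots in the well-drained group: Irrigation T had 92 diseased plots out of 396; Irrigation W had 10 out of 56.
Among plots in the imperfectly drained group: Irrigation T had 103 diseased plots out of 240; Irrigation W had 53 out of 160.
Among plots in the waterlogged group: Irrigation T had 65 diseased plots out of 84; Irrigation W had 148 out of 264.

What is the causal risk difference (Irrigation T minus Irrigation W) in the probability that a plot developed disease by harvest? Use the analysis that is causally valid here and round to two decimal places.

Irrigation W is lower inside every field drainage stratum but Irrigation T is lower in aggregate. Whether to stratify depends on how field drainage relates to the irrigation.
Field drainage differs across irrigations for reasons unrelated to any effect of the irrigation itself, and it separately predicts the outcome — a classic confounder. We must compare within field drainage levels.
Adjusting over the population distribution of field drainage: 0.377·(0.232−0.179) + 0.333·(0.429−0.331) + 0.290·(0.774−0.561) = +0.115.

+0.11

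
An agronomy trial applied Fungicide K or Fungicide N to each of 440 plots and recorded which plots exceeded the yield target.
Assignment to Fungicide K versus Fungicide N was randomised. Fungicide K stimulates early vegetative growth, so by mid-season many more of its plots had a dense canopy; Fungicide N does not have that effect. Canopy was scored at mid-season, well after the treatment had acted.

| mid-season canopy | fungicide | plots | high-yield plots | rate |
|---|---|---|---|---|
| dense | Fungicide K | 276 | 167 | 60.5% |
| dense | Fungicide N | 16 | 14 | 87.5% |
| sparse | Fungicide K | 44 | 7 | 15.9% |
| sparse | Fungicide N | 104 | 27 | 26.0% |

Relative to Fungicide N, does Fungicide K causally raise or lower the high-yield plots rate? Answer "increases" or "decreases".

increases

The distribution of mid-season canopy is itself part of what the fungicide does — it is an intermediate outcome. Holding it fixed would remove that part of the effect; the total effect is the pooled difference.
Pooled: Fungicide K 54.4% vs Fungicide N 34.2%; Fungicide K is higher overall.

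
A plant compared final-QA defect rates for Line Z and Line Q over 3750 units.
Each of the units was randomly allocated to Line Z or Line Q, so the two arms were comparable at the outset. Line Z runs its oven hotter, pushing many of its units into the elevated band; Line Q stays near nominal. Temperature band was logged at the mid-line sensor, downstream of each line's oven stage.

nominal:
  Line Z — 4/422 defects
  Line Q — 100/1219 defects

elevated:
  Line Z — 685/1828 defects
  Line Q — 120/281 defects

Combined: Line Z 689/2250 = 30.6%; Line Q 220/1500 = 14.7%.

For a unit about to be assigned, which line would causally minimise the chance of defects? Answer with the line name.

Within every in-process temperature band level Line Z has the lower rate, yet pooled Line Q does — Simpson's reversal.
In-process temperature band here is a post-treatment variable shaped by the line; conditioning on it would introduce bias rather than remove it. The overall comparison is the causal one.
Pooled: Line Z 30.6% vs Line Q 14.7%; Line Q is lower overall.

Line Q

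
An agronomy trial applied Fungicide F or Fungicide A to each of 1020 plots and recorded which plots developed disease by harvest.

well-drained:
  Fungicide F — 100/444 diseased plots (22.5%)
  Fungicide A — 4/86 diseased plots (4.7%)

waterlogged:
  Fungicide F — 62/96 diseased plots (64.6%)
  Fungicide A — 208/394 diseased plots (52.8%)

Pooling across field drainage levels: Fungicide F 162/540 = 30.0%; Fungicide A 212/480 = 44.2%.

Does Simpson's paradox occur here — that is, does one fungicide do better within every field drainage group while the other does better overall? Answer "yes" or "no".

Within each field drainage level (well-drained 22.5% vs 4.7%; waterlogged 64.6% vs 52.8%), Fungicide A has the lower rate every time. Pooled: 30.0% vs 44.2% — Fungicide F has the lower rate overall. The two comparisons disagree.

yes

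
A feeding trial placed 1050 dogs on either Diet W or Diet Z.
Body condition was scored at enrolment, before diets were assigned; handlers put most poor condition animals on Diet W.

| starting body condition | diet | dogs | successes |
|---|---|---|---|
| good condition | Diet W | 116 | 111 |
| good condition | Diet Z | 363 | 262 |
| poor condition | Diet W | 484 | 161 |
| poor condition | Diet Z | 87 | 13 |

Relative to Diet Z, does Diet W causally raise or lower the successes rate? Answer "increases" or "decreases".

Within every starting body condition level Diet W has the higher rate, yet pooled Diet Z does — Simpson's reversal.
Here starting body condition is a common cause — it drives both which diet a case falls under and the outcome. The crude comparison mixes populations; the stratum-specific rates are the causally relevant ones.
Within each level — good condition: 95.7% vs 72.2%; poor condition: 33.3% vs 14.9% — Diet W is higher every time.

increases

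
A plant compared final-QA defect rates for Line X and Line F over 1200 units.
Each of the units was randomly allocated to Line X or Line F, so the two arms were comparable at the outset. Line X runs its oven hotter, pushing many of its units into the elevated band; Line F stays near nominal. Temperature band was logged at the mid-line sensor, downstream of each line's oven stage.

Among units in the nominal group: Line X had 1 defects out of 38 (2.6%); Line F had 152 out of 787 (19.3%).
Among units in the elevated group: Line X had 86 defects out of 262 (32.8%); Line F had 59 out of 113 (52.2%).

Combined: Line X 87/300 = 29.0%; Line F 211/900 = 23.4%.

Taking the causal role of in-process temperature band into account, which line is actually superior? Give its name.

Within every in-process temperature band level Line X has the lower rate, yet pooled Line F does — Simpson's reversal.
In-process temperature band is recorded after the line and is itself shifted by it — it sits on the causal path from line to outcome. Conditioning on a mediator would strip out part of the effect we want; the pooled comparison gives the total causal effect.
Pooled: Line X 29.0% vs Line F 23.4%; Line F is lower overall.

Line F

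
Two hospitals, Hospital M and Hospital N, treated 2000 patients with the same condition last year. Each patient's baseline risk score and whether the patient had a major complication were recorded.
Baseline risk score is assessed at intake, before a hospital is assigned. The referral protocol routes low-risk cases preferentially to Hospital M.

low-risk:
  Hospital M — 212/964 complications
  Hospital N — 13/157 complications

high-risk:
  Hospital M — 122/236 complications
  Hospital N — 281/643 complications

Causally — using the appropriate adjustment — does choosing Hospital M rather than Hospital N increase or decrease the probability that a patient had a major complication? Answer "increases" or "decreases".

The imbalance in baseline risk score arose from how patients were allocated, not from anything the hospital did; and baseline risk score independently affects the outcome. The pooled gap is confounded — condition on baseline risk score.
Within each level — low-risk: 22.0% vs 8.3%; high-risk: 51.7% vs 43.7% — Hospital N is lower every time.

increases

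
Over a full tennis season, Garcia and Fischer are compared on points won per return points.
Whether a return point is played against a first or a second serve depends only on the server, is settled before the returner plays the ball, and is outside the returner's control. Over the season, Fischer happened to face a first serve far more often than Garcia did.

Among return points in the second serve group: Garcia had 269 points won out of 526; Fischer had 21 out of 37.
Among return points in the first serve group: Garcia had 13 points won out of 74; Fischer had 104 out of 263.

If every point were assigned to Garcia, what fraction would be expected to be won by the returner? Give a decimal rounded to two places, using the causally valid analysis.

Within every serve type level Fischer has the higher rate, yet pooled Garcia does — Simpson's reversal.
Serve type satisfies the back-door criterion: it is not a descendant of the player, and it blocks the spurious path from player to outcome. Adjusting for it (i.e., using the within-serve type rates) gives the causal effect.
Standardising Garcia to the population serve type mix: 0.626·269/526 + 0.374·13/74 = 0.386.

0.39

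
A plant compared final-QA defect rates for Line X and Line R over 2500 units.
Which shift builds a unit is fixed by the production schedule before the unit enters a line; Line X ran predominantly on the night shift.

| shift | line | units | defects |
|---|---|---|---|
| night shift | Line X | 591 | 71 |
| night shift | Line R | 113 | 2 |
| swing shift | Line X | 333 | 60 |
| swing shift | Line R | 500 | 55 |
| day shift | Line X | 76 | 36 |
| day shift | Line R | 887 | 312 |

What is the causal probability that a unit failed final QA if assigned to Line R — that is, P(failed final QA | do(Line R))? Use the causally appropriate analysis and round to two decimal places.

0.18

Here shift is a common cause — it drives both which line a case falls under and the outcome. The crude comparison mixes populations; the stratum-specific rates are the causally relevant ones.
Standardising Line R to the population shift mix: 0.282·2/113 + 0.333·55/500 + 0.385·312/887 = 0.177.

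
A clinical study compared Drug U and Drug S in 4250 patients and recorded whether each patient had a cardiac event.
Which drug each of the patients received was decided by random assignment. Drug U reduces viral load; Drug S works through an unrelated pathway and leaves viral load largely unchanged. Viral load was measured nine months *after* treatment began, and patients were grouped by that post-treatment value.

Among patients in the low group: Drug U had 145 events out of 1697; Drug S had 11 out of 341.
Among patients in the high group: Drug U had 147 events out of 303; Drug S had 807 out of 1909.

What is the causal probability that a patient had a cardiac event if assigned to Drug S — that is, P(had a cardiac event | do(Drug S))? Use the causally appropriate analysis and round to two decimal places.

0.36

The stratified and pooled comparisons disagree (Drug S wins within each viral load; Drug U wins overall), so the answer turns on the causal role of viral load.
The distribution of viral load is itself part of what the drug does — it is an intermediate outcome. Holding it fixed would remove that part of the effect; the total effect is the pooled difference.
So P(outcome | do(Drug S)) is just the pooled rate for Drug S: 818/2250 = 0.364.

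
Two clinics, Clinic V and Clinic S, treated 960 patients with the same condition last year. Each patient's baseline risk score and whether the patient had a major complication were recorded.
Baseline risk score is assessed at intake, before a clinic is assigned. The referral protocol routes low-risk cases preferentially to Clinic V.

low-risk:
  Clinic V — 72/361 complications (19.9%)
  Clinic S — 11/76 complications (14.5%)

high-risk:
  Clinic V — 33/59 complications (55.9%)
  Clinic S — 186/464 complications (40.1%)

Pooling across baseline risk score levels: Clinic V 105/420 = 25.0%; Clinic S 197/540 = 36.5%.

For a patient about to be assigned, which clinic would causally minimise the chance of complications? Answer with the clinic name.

Nothing the clinic does changes baseline risk score; the imbalance is an allocation artefact. With baseline risk score also predicting the outcome, the pooled figure is confounded, and the within-stratum comparison is the causal one.
Within each level — low-risk: 19.9% vs 14.5%; high-risk: 55.9% vs 40.1% — Clinic S is lower every time.

Clinic S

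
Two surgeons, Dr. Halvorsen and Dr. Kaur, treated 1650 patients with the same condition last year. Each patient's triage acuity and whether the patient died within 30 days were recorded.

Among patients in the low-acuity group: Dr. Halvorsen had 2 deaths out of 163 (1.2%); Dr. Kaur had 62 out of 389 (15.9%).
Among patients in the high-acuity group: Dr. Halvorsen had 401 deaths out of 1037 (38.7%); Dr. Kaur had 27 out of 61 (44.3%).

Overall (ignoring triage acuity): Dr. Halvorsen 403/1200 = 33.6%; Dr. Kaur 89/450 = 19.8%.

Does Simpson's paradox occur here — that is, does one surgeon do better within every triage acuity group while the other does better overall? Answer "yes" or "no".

yes

Within each triage acuity level (low-acuity 1.2% vs 15.9%; high-acuity 38.7% vs 44.3%), Dr. Halvorsen has the lower rate every time. Pooled: 33.6% vs 19.8% — Dr. Kaur has the lower rate overall. The two comparisons disagree.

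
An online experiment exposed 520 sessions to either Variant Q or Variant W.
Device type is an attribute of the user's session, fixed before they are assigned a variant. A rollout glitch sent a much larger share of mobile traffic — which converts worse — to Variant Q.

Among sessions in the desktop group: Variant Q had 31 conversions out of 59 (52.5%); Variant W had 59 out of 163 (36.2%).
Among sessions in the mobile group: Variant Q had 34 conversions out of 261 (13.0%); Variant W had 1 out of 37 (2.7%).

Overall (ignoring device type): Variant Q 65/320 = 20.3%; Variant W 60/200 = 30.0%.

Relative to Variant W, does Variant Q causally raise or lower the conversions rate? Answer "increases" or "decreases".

The device type-specific comparison favours Variant Q throughout, but the pooled figures favour Variant W. The question is whether to condition on device type.
Since device type is a pre-existing factor (not a product of the variant) and it affects the outcome on its own, it is a confounder. The stratified rates, not the pooled rate, identify the causal effect.
Within each level — desktop: 52.5% vs 36.2%; mobile: 13.0% vs 2.7% — Variant Q is higher every time.

increases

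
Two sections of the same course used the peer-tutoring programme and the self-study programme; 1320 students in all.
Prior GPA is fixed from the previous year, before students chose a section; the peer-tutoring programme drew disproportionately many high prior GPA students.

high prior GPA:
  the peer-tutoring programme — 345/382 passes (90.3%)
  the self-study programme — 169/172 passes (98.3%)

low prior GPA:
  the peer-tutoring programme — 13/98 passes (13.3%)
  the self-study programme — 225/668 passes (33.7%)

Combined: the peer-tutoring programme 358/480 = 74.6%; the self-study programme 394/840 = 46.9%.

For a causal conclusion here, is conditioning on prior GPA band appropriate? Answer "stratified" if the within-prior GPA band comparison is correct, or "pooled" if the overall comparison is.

The imbalance in prior GPA band arose from how students were allocated, not from anything the teaching method did; and prior GPA band independently affects the outcome. The pooled gap is confounded — condition on prior GPA band.
Within each level — high prior GPA: 90.3% vs 98.3%; low prior GPA: 13.3% vs 33.7% — the self-study programme is higher every time.

stratified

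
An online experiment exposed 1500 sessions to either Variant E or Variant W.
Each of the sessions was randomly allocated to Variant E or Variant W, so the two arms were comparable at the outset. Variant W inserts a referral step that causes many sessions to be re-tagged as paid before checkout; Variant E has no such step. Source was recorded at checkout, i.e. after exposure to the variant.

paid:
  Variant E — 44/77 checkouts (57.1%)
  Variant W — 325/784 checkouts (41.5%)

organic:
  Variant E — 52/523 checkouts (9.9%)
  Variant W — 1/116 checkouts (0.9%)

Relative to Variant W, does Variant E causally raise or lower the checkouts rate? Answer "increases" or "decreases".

decreases

Traffic source lies on the pathway variant → traffic source → outcome, so adjusting for it blocks the indirect effect. For the total causal effect of variant, use the unadjusted pooled rates.
Pooled: Variant E 16.0% vs Variant W 36.2%; Variant W is higher overall.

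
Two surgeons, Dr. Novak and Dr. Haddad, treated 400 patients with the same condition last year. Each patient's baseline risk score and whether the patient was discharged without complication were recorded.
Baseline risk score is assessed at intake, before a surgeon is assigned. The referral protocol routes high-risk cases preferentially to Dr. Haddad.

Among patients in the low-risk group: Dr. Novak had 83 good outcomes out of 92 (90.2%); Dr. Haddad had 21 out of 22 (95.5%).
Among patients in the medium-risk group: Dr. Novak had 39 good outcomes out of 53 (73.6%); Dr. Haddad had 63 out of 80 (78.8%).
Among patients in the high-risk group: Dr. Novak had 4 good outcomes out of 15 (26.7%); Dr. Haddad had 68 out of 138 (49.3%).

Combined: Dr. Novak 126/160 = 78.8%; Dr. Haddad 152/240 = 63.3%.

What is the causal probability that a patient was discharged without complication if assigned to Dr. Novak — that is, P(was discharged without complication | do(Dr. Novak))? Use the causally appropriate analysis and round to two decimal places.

0.60

Nothing the surgeon does changes baseline risk score; the imbalance is an allocation artefact. With baseline risk score also predicting the outcome, the pooled figure is confounded, and the within-stratum comparison is the causal one.
Standardising Dr. Novak to the population baseline risk score mix: 0.285·83/92 + 0.333·39/53 + 0.383·4/15 = 0.604.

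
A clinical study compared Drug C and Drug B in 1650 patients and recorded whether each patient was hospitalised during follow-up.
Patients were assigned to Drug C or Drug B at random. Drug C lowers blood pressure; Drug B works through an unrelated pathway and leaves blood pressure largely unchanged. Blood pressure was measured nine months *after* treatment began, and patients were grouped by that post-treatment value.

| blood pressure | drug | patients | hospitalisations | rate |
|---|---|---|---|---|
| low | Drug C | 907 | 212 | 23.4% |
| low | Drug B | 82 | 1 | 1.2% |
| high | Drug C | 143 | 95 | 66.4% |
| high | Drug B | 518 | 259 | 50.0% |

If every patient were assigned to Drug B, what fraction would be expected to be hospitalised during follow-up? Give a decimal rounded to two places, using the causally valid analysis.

0.43

The distribution of blood pressure is itself part of what the drug does — it is an intermediate outcome. Holding it fixed would remove that part of the effect; the total effect is the pooled difference.
So P(outcome | do(Drug B)) is just the pooled rate for Drug B: 260/600 = 0.433.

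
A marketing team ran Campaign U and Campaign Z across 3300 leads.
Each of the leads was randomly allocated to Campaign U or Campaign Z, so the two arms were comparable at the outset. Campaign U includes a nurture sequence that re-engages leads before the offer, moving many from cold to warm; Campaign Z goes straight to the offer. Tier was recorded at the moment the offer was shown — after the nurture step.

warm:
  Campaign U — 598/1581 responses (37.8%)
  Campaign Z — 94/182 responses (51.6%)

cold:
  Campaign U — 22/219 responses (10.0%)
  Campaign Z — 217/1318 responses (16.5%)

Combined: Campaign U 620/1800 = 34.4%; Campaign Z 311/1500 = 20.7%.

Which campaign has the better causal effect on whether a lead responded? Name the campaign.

Campaign U

Campaign Z is higher inside every engagement tier stratum but Campaign U is higher in aggregate. Whether to stratify depends on how engagement tier relates to the campaign.
The distribution of engagement tier is itself part of what the campaign does — it is an intermediate outcome. Holding it fixed would remove that part of the effect; the total effect is the pooled difference.
Pooled: Campaign U 34.4% vs Campaign Z 20.7%; Campaign U is higher overall.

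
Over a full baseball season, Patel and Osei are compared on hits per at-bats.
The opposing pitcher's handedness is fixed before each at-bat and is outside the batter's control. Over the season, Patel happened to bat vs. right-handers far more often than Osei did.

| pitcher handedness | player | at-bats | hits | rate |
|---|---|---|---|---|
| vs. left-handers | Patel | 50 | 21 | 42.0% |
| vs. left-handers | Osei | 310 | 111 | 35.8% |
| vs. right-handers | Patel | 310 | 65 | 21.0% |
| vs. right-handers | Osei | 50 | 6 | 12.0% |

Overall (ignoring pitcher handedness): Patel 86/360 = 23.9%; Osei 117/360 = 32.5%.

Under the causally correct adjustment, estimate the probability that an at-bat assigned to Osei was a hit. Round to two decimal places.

The imbalance in pitcher handedness arose from how at-bats were allocated, not from anything the player did; and pitcher handedness independently affects the outcome. The pooled gap is confounded — condition on pitcher handedness.
Standardising Osei to the population pitcher handedness mix: 0.500·111/310 + 0.500·6/50 = 0.239.

0.24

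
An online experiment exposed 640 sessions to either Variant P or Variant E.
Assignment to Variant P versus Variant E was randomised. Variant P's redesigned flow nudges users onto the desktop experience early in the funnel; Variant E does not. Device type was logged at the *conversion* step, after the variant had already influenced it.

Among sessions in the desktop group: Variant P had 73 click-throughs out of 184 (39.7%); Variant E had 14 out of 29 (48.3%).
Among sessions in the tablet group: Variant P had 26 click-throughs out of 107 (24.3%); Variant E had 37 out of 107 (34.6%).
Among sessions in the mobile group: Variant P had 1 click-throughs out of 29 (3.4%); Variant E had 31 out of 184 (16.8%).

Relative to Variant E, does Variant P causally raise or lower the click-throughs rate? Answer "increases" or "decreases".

increases

Device type is recorded after the variant and is itself shifted by it — it sits on the causal path from variant to outcome. Conditioning on a mediator would strip out part of the effect we want; the pooled comparison gives the total causal effect.
Pooled: Variant P 31.2% vs Variant E 25.6%; Variant P is higher overall.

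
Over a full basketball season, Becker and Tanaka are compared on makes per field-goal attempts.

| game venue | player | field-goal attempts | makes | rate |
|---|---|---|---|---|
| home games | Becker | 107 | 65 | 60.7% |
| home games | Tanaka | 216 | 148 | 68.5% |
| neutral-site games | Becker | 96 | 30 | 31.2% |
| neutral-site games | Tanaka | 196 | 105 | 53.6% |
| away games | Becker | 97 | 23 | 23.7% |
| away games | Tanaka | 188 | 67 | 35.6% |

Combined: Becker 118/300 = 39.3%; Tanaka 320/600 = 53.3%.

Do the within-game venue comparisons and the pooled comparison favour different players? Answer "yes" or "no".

Within each game venue level (home games 60.7% vs 68.5%; neutral-site games 31.2% vs 53.6%; away games 23.7% vs 35.6%), Tanaka has the higher rate every time. Pooled: 39.3% vs 53.3% — Tanaka has the higher rate overall. They agree.

no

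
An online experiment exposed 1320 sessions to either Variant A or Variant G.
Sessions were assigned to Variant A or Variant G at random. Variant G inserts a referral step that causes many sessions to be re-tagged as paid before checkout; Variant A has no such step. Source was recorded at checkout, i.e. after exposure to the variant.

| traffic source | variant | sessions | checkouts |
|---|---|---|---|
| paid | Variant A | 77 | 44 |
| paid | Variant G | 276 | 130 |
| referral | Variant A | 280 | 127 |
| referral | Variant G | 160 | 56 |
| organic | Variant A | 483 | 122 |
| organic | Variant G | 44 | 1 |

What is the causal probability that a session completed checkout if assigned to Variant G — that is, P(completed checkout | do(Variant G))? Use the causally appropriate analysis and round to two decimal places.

Within every traffic source level Variant A has the higher rate, yet pooled Variant G does — Simpson's reversal.
Traffic source lies on the pathway variant → traffic source → outcome, so adjusting for it blocks the indirect effect. For the total causal effect of variant, use the unadjusted pooled rates.
So P(outcome | do(Variant G)) is just the pooled rate for Variant G: 187/480 = 0.390.

0.39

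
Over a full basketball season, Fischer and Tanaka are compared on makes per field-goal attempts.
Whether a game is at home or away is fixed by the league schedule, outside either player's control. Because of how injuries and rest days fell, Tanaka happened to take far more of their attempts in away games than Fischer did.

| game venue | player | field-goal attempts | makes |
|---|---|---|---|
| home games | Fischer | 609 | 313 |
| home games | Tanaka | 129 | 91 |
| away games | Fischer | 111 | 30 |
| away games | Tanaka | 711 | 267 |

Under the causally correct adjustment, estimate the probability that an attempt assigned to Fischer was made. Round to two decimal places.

Game venue is set before the player has any effect — it is not caused by the player — and it independently drives the outcome. That makes it a confounder, so the causal comparison is within game venue levels.
Standardising Fischer to the population game venue mix: 0.473·313/609 + 0.527·30/111 = 0.386.

0.39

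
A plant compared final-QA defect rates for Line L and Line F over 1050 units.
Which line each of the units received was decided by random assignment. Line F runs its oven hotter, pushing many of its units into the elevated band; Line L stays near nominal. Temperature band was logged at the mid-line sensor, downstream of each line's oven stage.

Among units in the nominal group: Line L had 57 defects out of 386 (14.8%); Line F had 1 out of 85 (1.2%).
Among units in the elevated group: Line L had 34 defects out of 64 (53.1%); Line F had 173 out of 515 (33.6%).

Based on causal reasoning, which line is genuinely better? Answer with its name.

Line L

The stratified and pooled comparisons disagree (Line F wins within each in-process temperature band; Line L wins overall), so the answer turns on the causal role of in-process temperature band.
Stratifying would compare lines among units the lines themselves sorted into in-process temperature band groups — a form of selection on an intermediate. The unconditioned pooled rates give the total causal effect.
Pooled: Line L 20.2% vs Line F 29.0%; Line L is lower overall.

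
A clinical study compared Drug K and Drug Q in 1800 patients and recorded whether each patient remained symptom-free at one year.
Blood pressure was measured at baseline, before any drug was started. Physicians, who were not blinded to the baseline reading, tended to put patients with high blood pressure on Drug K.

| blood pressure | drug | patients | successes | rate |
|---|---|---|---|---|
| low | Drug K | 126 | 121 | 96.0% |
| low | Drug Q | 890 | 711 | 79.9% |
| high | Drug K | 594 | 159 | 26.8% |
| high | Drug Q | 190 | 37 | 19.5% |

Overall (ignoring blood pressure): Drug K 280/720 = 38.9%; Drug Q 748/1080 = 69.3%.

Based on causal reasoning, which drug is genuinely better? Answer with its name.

Within every blood pressure level Drug K has the higher rate, yet pooled Drug Q does — Simpson's reversal.
Here blood pressure is a common cause — it drives both which drug a case falls under and the outcome. The crude comparison mixes populations; the stratum-specific rates are the causally relevant ones.
Within each level — low: 96.0% vs 79.9%; high: 26.8% vs 19.5% — Drug K is higher every time.

Drug K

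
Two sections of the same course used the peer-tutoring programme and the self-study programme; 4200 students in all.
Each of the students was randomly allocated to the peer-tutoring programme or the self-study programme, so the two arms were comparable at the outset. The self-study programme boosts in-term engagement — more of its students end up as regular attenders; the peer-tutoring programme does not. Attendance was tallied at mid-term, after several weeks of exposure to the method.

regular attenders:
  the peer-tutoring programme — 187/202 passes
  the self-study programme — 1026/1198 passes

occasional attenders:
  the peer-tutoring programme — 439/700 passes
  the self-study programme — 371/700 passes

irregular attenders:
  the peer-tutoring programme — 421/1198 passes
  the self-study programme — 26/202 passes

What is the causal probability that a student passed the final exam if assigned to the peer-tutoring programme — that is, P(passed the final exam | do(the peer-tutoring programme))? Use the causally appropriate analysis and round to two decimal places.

Mid-term attendance here is a post-treatment variable shaped by the teaching method; conditioning on it would introduce bias rather than remove it. The overall comparison is the causal one.
So P(outcome | do(the peer-tutoring programme)) is just the pooled rate for the peer-tutoring programme: 1047/2100 = 0.499.

0.50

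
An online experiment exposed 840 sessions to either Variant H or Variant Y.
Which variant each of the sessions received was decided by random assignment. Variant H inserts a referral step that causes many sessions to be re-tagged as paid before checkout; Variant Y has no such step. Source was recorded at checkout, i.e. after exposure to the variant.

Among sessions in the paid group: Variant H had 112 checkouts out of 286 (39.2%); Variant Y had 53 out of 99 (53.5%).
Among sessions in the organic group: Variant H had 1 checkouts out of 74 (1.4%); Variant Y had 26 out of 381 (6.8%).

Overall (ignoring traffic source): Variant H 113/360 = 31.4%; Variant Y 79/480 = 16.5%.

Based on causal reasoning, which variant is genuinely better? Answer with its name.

Variant H

The distribution of traffic source is itself part of what the variant does — it is an intermediate outcome. Holding it fixed would remove that part of the effect; the total effect is the pooled difference.
Pooled: Variant H 31.4% vs Variant Y 16.5%; Variant H is higher overall.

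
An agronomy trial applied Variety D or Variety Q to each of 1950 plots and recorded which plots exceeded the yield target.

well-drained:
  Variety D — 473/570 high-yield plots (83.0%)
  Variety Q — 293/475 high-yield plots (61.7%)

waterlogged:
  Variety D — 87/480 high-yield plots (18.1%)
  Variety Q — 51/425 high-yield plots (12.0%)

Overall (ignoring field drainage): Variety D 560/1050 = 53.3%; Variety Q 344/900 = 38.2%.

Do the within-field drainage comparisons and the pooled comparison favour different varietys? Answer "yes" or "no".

Within each field drainage level (well-drained 83.0% vs 61.7%; waterlogged 18.1% vs 12.0%), Variety D has the higher rate every time. Pooled: 53.3% vs 38.2% — Variety D has the higher rate overall. They agree.

no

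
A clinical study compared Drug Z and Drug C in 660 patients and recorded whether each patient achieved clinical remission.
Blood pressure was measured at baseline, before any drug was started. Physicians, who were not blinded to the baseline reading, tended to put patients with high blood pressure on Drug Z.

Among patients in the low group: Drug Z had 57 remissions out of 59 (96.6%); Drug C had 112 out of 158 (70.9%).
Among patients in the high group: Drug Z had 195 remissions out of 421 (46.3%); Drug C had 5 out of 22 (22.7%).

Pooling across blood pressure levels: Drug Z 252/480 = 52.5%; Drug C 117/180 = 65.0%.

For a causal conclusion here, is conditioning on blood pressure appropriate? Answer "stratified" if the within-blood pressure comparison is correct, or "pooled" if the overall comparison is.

Drug Z is higher inside every blood pressure stratum but Drug C is higher in aggregate. Whether to stratify depends on how blood pressure relates to the drug.
Since blood pressure is a pre-existing factor (not a product of the drug) and it affects the outcome on its own, it is a confounder. The stratified rates, not the pooled rate, identify the causal effect.
Within each level — low: 96.6% vs 70.9%; high: 46.3% vs 22.7% — Drug Z is higher every time.

stratified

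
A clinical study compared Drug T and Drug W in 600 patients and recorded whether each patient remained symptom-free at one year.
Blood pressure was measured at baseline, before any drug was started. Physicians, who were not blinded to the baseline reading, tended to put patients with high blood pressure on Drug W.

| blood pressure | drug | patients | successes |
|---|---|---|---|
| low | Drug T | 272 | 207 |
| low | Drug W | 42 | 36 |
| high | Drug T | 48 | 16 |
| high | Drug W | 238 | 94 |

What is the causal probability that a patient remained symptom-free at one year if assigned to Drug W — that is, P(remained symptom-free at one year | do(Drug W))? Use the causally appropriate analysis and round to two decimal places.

0.64

The stratified and pooled comparisons disagree (Drug W wins within each blood pressure; Drug T wins overall), so the answer turns on the causal role of blood pressure.
Blood pressure is set before the drug has any effect — it is not caused by the drug — and it independently drives the outcome. That makes it a confounder, so the causal comparison is within blood pressure levels.
Standardising Drug W to the population blood pressure mix: 0.523·36/42 + 0.477·94/238 = 0.637.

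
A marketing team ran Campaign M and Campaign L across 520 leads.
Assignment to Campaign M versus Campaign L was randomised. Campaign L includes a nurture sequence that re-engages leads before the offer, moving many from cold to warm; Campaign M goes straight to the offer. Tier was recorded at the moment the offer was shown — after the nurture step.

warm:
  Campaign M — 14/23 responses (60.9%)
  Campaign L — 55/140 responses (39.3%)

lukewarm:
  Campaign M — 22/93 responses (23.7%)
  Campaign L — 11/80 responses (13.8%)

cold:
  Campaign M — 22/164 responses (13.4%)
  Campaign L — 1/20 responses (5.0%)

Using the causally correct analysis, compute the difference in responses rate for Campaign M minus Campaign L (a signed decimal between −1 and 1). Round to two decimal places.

-0.07

The engagement tier-specific comparison favours Campaign M throughout, but the pooled figures favour Campaign L. The question is whether to condition on engagement tier.
The distribution of engagement tier is itself part of what the campaign does — it is an intermediate outcome. Holding it fixed would remove that part of the effect; the total effect is the pooled difference.
The causal difference is the pooled difference: 0.207 − 0.279 = -0.072.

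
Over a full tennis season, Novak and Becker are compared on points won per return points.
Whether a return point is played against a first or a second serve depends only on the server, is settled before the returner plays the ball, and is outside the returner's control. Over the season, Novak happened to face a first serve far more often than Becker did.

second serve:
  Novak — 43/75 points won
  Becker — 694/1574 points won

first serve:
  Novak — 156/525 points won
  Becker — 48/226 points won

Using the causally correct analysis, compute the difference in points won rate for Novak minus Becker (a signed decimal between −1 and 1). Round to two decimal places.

Serve type is set before the player has any effect — it is not caused by the player — and it independently drives the outcome. That makes it a confounder, so the causal comparison is within serve type levels.
Adjusting over the population distribution of serve type: 0.687·(0.573−0.441) + 0.313·(0.297−0.212) = +0.118.

+0.12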